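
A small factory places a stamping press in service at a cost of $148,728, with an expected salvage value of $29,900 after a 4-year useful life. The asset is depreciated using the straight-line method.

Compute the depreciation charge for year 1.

$29,707

Depreciable base = $148,728 − $29,900 = $118,828.
Annual expense = $118,828 / 4 = $29,707.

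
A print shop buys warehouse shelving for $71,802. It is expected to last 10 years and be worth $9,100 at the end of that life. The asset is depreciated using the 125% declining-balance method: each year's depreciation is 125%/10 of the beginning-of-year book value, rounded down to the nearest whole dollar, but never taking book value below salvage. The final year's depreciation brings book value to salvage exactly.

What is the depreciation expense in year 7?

Depreciable base = $71,802 − $9,100 = $62,702.
Year 1: ⌊$71,802 × 125%/10⌋ = $8,975. Book value $62,827.
Year 2: ⌊$62,827 × 125%/10⌋ = $7,853. Book value $54,974.
Year 3: ⌊$54,974 × 125%/10⌋ = $6,871. Book value $48,103.
Year 4: ⌊$48,103 × 125%/10⌋ = $6,012. Book value $42,091.
Year 5: ⌊$42,091 × 125%/10⌋ = $5,261. Book value $36,830.
Year 6: ⌊$36,830 × 125%/10⌋ = $4,603. Book value $32,227.
Year 7: ⌊$32,227 × 125%/10⌋ = $4,028. Book value $28,199.

$4,028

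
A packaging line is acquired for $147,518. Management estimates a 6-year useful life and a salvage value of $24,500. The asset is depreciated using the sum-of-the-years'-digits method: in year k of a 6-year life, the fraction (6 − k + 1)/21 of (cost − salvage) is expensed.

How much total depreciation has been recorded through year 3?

$87,870

Depreciable base = $147,518 − $24,500 = $123,018.
Sum of the years' digits = 6+5+4+3+2+1 = 21.
Year 1: $123,018 × 6/21 = $35,148. Book value $112,370.
Year 2: $123,018 × 5/21 = $29,290. Book value $83,080.
Year 3: $123,018 × 4/21 = $23,432. Book value $59,648.
Accumulated through year 3 = $147,518 − $59,648 = $87,870.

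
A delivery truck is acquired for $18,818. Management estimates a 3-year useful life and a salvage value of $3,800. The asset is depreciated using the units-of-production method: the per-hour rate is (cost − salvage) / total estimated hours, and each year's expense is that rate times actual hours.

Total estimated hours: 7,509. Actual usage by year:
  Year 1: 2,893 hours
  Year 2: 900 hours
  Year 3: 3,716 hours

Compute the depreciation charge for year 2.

Depreciable base = $18,818 − $3,800 = $15,018.
Rate = $15,018 / 7,509 hours = $2 per hour.
Year 1: 2,893 × $2 = $5,786. Book value $13,032.
Year 2: 900 × $2 = $1,800. Book value $11,232.

$1,800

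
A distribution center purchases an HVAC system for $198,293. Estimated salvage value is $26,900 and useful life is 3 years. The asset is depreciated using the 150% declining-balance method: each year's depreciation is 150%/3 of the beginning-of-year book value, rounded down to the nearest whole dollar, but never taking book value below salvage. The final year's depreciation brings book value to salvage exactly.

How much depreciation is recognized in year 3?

Depreciable base = $198,293 − $26,900 = $171,393.
Year 1: ⌊$198,293 × 150%/3⌋ = $99,146. Book value $99,147.
Year 2: ⌊$99,147 × 150%/3⌋ = $49,573. Book value $49,574.
Year 3 (final): $49,574 − $26,900 = $22,674. Book value $26,900.

$22,674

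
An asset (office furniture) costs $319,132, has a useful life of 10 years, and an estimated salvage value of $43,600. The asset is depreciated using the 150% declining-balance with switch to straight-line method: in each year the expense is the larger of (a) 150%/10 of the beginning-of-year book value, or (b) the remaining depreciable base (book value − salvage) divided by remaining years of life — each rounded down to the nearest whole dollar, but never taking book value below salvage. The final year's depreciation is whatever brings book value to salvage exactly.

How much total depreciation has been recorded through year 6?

Depreciable base = $319,132 − $43,600 = $275,532.
Year 1: DB = ⌊$319,132 × 150%/10⌋ = $47,869; SL = ⌊$275,532/10⌋ = $27,553 → take DB $47,869. Book value $271,263.
Year 2: DB = ⌊$271,263 × 150%/10⌋ = $40,689; SL = ⌊$227,663/9⌋ = $25,295 → take DB $40,689. Book value $230,574.
Year 3: DB = ⌊$230,574 × 150%/10⌋ = $34,586; SL = ⌊$186,974/8⌋ = $23,371 → take DB $34,586. Book value $195,988.
Year 4: DB = ⌊$195,988 × 150%/10⌋ = $29,398; SL = ⌊$152,388/7⌋ = $21,769 → take DB $29,398. Book value $166,590.
Year 5: DB = ⌊$166,590 × 150%/10⌋ = $24,988; SL = ⌊$122,990/6⌋ = $20,498 → take DB $24,988. Book value $141,602.
Year 6: DB = ⌊$141,602 × 150%/10⌋ = $21,240; SL = ⌊$98,002/5⌋ = $19,600 → take DB $21,240. Book value $120,362.
Accumulated through year 6 = $319,132 − $120,362 = $198,770.

$198,770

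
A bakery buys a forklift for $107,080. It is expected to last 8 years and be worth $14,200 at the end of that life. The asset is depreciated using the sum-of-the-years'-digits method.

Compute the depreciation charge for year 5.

$10,320

Depreciable base = $107,080 − $14,200 = $92,880.
Sum of the years' digits = 8+7+6+5+4+3+2+1 = 36.
Year 1: $92,880 × 8/36 = $20,640. Book value $86,440.
Year 2: $92,880 × 7/36 = $18,060. Book value $68,380.
Year 3: $92,880 × 6/36 = $15,480. Book value $52,900.
Year 4: $92,880 × 5/36 = $12,900. Book value $40,000.
Year 5: $92,880 × 4/36 = $10,320. Book value $29,680.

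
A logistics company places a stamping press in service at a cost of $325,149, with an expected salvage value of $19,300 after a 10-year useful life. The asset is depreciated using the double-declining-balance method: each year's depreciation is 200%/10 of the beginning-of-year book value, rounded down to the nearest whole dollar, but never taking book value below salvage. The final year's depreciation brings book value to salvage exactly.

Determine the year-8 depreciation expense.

Depreciable base = $325,149 − $19,300 = $305,849.
Year 1: ⌊$325,149 × 200%/10⌋ = $65,029. Book value $260,120.
Year 2: ⌊$260,120 × 200%/10⌋ = $52,024. Book value $208,096.
Year 3: ⌊$208,096 × 200%/10⌋ = $41,619. Book value $166,477.
Year 4: ⌊$166,477 × 200%/10⌋ = $33,295. Book value $133,182.
Year 5: ⌊$133,182 × 200%/10⌋ = $26,636. Book value $106,546.
Year 6: ⌊$106,546 × 200%/10⌋ = $21,309. Book value $85,237.
Year 7: ⌊$85,237 × 200%/10⌋ = $17,047. Book value $68,190.
Year 8: ⌊$68,190 × 200%/10⌋ = $13,638. Book value $54,552.

$13,638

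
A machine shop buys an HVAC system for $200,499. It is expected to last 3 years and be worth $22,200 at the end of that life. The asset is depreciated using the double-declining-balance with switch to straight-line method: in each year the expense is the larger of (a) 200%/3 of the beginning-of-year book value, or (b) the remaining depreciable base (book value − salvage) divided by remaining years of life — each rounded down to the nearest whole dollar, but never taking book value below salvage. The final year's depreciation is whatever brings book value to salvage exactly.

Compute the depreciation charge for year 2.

Depreciable base = $200,499 − $22,200 = $178,299.
Year 1: DB = ⌊$200,499 × 200%/3⌋ = $133,666; SL = ⌊$178,299/3⌋ = $59,433 → take DB $133,666. Book value $66,833.
Year 2: DB = ⌊$66,833 × 200%/3⌋ = $44,555; SL = ⌊$44,633/2⌋ = $22,316 → take DB $44,555. Book value $22,278.

$44,555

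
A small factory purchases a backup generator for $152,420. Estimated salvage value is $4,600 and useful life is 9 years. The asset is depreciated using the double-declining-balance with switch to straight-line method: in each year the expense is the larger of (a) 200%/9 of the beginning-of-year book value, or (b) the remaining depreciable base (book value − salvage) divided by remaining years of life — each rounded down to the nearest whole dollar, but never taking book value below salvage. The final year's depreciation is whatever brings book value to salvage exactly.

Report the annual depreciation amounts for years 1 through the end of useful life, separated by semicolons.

Depreciable base = $152,420 − $4,600 = $147,820.
Year 1: DB = ⌊$152,420 × 200%/9⌋ = $33,871; SL = ⌊$147,820/9⌋ = $16,424 → take DB $33,871. Book value $118,549.
Year 2: DB = ⌊$118,549 × 200%/9⌋ = $26,344; SL = ⌊$113,949/8⌋ = $14,243 → take DB $26,344. Book value $92,205.
Year 3: DB = ⌊$92,205 × 200%/9⌋ = $20,490; SL = ⌊$87,605/7⌋ = $12,515 → take DB $20,490. Book value $71,715.
Year 4: DB = ⌊$71,715 × 200%/9⌋ = $15,936; SL = ⌊$67,115/6⌋ = $11,185 → take DB $15,936. Book value $55,779.
Year 5: DB = ⌊$55,779 × 200%/9⌋ = $12,395; SL = ⌊$51,179/5⌋ = $10,235 → take DB $12,395. Book value $43,384.
Year 6: DB = ⌊$43,384 × 200%/9⌋ = $9,640; SL = ⌊$38,784/4⌋ = $9,696 → take SL $9,696. Book value $33,688.
Year 7: DB = ⌊$33,688 × 200%/9⌋ = $7,486; SL = ⌊$29,088/3⌋ = $9,696 → take SL $9,696. Book value $23,992.
Year 8: DB = ⌊$23,992 × 200%/9⌋ = $5,331; SL = ⌊$19,392/2⌋ = $9,696 → take SL $9,696. Book value $14,296.
Year 9 (final): $14,296 − $4,600 = $9,696. Book value $4,600.

$33,871; $26,344; $20,490; $15,936; $12,395; $9,696; $9,696; $9,696; $9,696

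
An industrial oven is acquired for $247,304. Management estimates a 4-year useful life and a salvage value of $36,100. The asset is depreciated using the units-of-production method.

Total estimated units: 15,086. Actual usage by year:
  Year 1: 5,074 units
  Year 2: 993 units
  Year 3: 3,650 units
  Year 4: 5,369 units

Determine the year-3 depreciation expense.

$51,100

Depreciable base = $247,304 − $36,100 = $211,204.
Rate = $211,204 / 15,086 units = $14 per unit.
Year 1: 5,074 × $14 = $71,036. Book value $176,268.
Year 2: 993 × $14 = $13,902. Book value $162,366.
Year 3: 3,650 × $14 = $51,100. Book value $111,266.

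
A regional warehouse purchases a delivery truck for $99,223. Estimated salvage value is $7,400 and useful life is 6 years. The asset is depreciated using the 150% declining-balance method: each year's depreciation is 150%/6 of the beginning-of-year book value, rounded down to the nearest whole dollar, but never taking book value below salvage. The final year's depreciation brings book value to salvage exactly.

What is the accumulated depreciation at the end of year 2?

$43,409

Depreciable base = $99,223 − $7,400 = $91,823.
Year 1: ⌊$99,223 × 150%/6⌋ = $24,805. Book value $74,418.
Year 2: ⌊$74,418 × 150%/6⌋ = $18,604. Book value $55,814.
Accumulated through year 2 = $99,223 − $55,814 = $43,409.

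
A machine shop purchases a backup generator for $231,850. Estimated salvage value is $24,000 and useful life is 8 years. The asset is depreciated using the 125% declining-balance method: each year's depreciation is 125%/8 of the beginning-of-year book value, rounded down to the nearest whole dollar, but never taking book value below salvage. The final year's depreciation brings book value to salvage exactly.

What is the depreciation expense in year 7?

Depreciable base = $231,850 − $24,000 = $207,850.
Year 1: ⌊$231,850 × 125%/8⌋ = $36,226. Book value $195,624.
Year 2: ⌊$195,624 × 125%/8⌋ = $30,566. Book value $165,058.
Year 3: ⌊$165,058 × 125%/8⌋ = $25,790. Book value $139,268.
Year 4: ⌊$139,268 × 125%/8⌋ = $21,760. Book value $117,508.
Year 5: ⌊$117,508 × 125%/8⌋ = $18,360. Book value $99,148.
Year 6: ⌊$99,148 × 125%/8⌋ = $15,491. Book value $83,657.
Year 7: ⌊$83,657 × 125%/8⌋ = $13,071. Book value $70,586.

$13,071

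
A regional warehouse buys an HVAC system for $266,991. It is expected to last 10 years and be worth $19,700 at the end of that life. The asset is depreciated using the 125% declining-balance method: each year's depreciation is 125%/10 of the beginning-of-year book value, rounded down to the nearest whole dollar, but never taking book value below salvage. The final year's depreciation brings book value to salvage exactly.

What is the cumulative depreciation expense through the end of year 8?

Depreciable base = $266,991 − $19,700 = $247,291.
Year 1: ⌊$266,991 × 125%/10⌋ = $33,373. Book value $233,618.
Year 2: ⌊$233,618 × 125%/10⌋ = $29,202. Book value $204,416.
Year 3: ⌊$204,416 × 125%/10⌋ = $25,552. Book value $178,864.
Year 4: ⌊$178,864 × 125%/10⌋ = $22,358. Book value $156,506.
Year 5: ⌊$156,506 × 125%/10⌋ = $19,563. Book value $136,943.
Year 6: ⌊$136,943 × 125%/10⌋ = $17,117. Book value $119,826.
Year 7: ⌊$119,826 × 125%/10⌋ = $14,978. Book value $104,848.
Year 8: ⌊$104,848 × 125%/10⌋ = $13,106. Book value $91,742.
Accumulated through year 8 = $266,991 − $91,742 = $175,249.

$175,249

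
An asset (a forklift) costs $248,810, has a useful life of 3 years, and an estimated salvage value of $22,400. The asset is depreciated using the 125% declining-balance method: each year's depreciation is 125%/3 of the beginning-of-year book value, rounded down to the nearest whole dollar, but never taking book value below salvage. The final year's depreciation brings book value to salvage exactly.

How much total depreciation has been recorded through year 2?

Depreciable base = $248,810 − $22,400 = $226,410.
Year 1: ⌊$248,810 × 125%/3⌋ = $103,670. Book value $145,140.
Year 2: ⌊$145,140 × 125%/3⌋ = $60,475. Book value $84,665.
Accumulated through year 2 = $248,810 − $84,665 = $164,145.

$164,145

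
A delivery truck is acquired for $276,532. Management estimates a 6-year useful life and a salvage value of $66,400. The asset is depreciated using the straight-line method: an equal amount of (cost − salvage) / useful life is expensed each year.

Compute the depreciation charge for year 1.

Depreciable base = $276,532 − $66,400 = $210,132.
Annual expense = $210,132 / 6 = $35,022.

$35,022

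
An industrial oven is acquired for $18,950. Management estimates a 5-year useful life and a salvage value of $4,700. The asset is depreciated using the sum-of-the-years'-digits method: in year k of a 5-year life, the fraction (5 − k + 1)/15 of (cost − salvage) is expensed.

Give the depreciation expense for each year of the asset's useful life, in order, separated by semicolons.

Depreciable base = $18,950 − $4,700 = $14,250.
Sum of the years' digits = 5+4+3+2+1 = 15.
Year 1: $14,250 × 5/15 = $4,750. Book value $14,200.
Year 2: $14,250 × 4/15 = $3,800. Book value $10,400.
Year 3: $14,250 × 3/15 = $2,850. Book value $7,550.
Year 4: $14,250 × 2/15 = $1,900. Book value $5,650.
Year 5: $14,250 × 1/15 = $950. Book value $4,700.

$4,750; $3,800; $2,850; $1,900; $950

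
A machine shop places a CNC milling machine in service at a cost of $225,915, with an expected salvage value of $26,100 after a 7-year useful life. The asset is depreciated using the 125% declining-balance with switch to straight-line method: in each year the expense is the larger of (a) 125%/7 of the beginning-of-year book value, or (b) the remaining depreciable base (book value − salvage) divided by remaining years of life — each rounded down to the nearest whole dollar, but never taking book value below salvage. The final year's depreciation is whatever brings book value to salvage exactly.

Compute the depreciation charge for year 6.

$24,779

Depreciable base = $225,915 − $26,100 = $199,815.
Year 1: DB = ⌊$225,915 × 125%/7⌋ = $40,341; SL = ⌊$199,815/7⌋ = $28,545 → take DB $40,341. Book value $185,574.
Year 2: DB = ⌊$185,574 × 125%/7⌋ = $33,138; SL = ⌊$159,474/6⌋ = $26,579 → take DB $33,138. Book value $152,436.
Year 3: DB = ⌊$152,436 × 125%/7⌋ = $27,220; SL = ⌊$126,336/5⌋ = $25,267 → take DB $27,220. Book value $125,216.
Year 4: DB = ⌊$125,216 × 125%/7⌋ = $22,360; SL = ⌊$99,116/4⌋ = $24,779 → take SL $24,779. Book value $100,437.
Year 5: DB = ⌊$100,437 × 125%/7⌋ = $17,935; SL = ⌊$74,337/3⌋ = $24,779 → take SL $24,779. Book value $75,658.
Year 6: DB = ⌊$75,658 × 125%/7⌋ = $13,510; SL = ⌊$49,558/2⌋ = $24,779 → take SL $24,779. Book value $50,879.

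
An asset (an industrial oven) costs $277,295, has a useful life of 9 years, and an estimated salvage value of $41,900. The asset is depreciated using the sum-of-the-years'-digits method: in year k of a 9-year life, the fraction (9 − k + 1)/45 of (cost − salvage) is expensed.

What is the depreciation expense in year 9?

$5,231

Depreciable base = $277,295 − $41,900 = $235,395.
Sum of the years' digits = 9+8+7+6+5+4+3+2+1 = 45.
Year 1: $235,395 × 9/45 = $47,079. Book value $230,216.
Year 2: $235,395 × 8/45 = $41,848. Book value $188,368.
Year 3: $235,395 × 7/45 = $36,617. Book value $151,751.
Year 4: $235,395 × 6/45 = $31,386. Book value $120,365.
Year 5: $235,395 × 5/45 = $26,155. Book value $94,210.
Year 6: $235,395 × 4/45 = $20,924. Book value $73,286.
Year 7: $235,395 × 3/45 = $15,693. Book value $57,593.
Year 8: $235,395 × 2/45 = $10,462. Book value $47,131.
Year 9: $235,395 × 1/45 = $5,231. Book value $41,900.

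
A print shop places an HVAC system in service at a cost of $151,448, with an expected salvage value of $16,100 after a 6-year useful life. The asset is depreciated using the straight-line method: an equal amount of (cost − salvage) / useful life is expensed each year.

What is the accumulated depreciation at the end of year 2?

$45,116

Depreciable base = $151,448 − $16,100 = $135,348.
Annual expense = $135,348 / 6 = $22,558.
End of year 1: book value $128,890.
End of year 2: book value $106,332.
Accumulated through year 2 = $151,448 − $106,332 = $45,116.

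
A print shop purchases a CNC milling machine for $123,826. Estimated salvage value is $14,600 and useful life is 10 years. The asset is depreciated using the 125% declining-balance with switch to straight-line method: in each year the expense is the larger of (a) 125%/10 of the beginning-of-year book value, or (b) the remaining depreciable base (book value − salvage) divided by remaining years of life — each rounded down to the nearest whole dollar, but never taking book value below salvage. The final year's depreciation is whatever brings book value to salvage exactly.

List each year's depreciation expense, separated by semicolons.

$15,478; $13,543; $11,850; $10,369; $9,664; $9,664; $9,664; $9,664; $9,665; $9,665

Depreciable base = $123,826 − $14,600 = $109,226.
Year 1: DB = ⌊$123,826 × 125%/10⌋ = $15,478; SL = ⌊$109,226/10⌋ = $10,922 → take DB $15,478. Book value $108,348.
Year 2: DB = ⌊$108,348 × 125%/10⌋ = $13,543; SL = ⌊$93,748/9⌋ = $10,416 → take DB $13,543. Book value $94,805.
Year 3: DB = ⌊$94,805 × 125%/10⌋ = $11,850; SL = ⌊$80,205/8⌋ = $10,025 → take DB $11,850. Book value $82,955.
Year 4: DB = ⌊$82,955 × 125%/10⌋ = $10,369; SL = ⌊$68,355/7⌋ = $9,765 → take DB $10,369. Book value $72,586.
Year 5: DB = ⌊$72,586 × 125%/10⌋ = $9,073; SL = ⌊$57,986/6⌋ = $9,664 → take SL $9,664. Book value $62,922.
Year 6: DB = ⌊$62,922 × 125%/10⌋ = $7,865; SL = ⌊$48,322/5⌋ = $9,664 → take SL $9,664. Book value $53,258.
Year 7: DB = ⌊$53,258 × 125%/10⌋ = $6,657; SL = ⌊$38,658/4⌋ = $9,664 → take SL $9,664. Book value $43,594.
Year 8: DB = ⌊$43,594 × 125%/10⌋ = $5,449; SL = ⌊$28,994/3⌋ = $9,664 → take SL $9,664. Book value $33,930.
Year 9: DB = ⌊$33,930 × 125%/10⌋ = $4,241; SL = ⌊$19,330/2⌋ = $9,665 → take SL $9,665. Book value $24,265.
Year 10 (final): $24,265 − $14,600 = $9,665. Book value $14,600.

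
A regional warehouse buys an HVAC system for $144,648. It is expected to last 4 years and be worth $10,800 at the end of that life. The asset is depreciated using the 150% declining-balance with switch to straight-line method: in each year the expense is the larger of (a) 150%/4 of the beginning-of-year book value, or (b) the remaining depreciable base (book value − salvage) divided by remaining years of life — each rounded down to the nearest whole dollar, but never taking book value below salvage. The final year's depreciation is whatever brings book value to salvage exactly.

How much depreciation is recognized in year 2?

$33,901

Depreciable base = $144,648 − $10,800 = $133,848.
Year 1: DB = ⌊$144,648 × 150%/4⌋ = $54,243; SL = ⌊$133,848/4⌋ = $33,462 → take DB $54,243. Book value $90,405.
Year 2: DB = ⌊$90,405 × 150%/4⌋ = $33,901; SL = ⌊$79,605/3⌋ = $26,535 → take DB $33,901. Book value $56,504.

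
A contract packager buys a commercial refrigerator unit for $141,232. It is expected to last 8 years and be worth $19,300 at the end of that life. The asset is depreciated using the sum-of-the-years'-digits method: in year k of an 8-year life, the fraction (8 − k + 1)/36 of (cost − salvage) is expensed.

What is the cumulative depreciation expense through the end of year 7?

$118,545

Depreciable base = $141,232 − $19,300 = $121,932.
Sum of the years' digits = 8+7+6+5+4+3+2+1 = 36.
Year 1: $121,932 × 8/36 = $27,096. Book value $114,136.
Year 2: $121,932 × 7/36 = $23,709. Book value $90,427.
Year 3: $121,932 × 6/36 = $20,322. Book value $70,105.
Year 4: $121,932 × 5/36 = $16,935. Book value $53,170.
Year 5: $121,932 × 4/36 = $13,548. Book value $39,622.
Year 6: $121,932 × 3/36 = $10,161. Book value $29,461.
Year 7: $121,932 × 2/36 = $6,774. Book value $22,687.
Accumulated through year 7 = $141,232 − $22,687 = $118,545.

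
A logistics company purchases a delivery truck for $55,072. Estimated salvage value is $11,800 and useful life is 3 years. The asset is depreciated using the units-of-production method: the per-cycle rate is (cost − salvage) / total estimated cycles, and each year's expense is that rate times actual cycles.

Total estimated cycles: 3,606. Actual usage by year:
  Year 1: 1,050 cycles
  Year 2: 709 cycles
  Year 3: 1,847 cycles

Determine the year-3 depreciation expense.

Depreciable base = $55,072 − $11,800 = $43,272.
Rate = $43,272 / 3,606 cycles = $12 per cycle.
Year 1: 1,050 × $12 = $12,600. Book value $42,472.
Year 2: 709 × $12 = $8,508. Book value $33,964.
Year 3: 1,847 × $12 = $22,164. Book value $11,800.

$22,164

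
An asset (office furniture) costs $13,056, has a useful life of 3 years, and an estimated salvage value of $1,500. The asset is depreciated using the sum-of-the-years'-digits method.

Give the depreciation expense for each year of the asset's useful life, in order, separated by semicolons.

Depreciable base = $13,056 − $1,500 = $11,556.
Sum of the years' digits = 3+2+1 = 6.
Year 1: $11,556 × 3/6 = $5,778. Book value $7,278.
Year 2: $11,556 × 2/6 = $3,852. Book value $3,426.
Year 3: $11,556 × 1/6 = $1,926. Book value $1,500.

$5,778; $3,852; $1,926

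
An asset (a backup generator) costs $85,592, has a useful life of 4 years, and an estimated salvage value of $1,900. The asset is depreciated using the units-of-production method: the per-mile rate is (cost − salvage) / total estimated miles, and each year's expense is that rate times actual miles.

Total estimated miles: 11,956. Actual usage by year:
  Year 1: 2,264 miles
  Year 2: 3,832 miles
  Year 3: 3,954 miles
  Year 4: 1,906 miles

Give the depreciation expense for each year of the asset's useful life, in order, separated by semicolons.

$15,848; $26,824; $27,678; $13,342

Depreciable base = $85,592 − $1,900 = $83,692.
Rate = $83,692 / 11,956 miles = $7 per mile.
Year 1: 2,264 × $7 = $15,848. Book value $69,744.
Year 2: 3,832 × $7 = $26,824. Book value $42,920.
Year 3: 3,954 × $7 = $27,678. Book value $15,242.
Year 4: 1,906 × $7 = $13,342. Book value $1,900.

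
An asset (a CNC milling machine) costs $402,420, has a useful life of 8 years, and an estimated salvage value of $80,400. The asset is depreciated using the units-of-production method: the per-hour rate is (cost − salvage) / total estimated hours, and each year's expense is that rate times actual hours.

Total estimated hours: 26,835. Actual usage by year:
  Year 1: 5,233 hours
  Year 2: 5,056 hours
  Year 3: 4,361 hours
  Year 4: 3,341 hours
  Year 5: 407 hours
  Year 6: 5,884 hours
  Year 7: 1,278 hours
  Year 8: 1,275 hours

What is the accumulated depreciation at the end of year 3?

Depreciable base = $402,420 − $80,400 = $322,020.
Rate = $322,020 / 26,835 hours = $12 per hour.
Year 1: 5,233 × $12 = $62,796. Book value $339,624.
Year 2: 5,056 × $12 = $60,672. Book value $278,952.
Year 3: 4,361 × $12 = $52,332. Book value $226,620.
Accumulated through year 3 = $402,420 − $226,620 = $175,800.

$175,800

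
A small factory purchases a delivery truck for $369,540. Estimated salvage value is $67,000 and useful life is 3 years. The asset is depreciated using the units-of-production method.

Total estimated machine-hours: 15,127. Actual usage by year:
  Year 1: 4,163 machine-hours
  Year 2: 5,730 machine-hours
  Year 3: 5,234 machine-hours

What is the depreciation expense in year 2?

Depreciable base = $369,540 − $67,000 = $302,540.
Rate = $302,540 / 15,127 machine-hours = $20 per machine-hour.
Year 1: 4,163 × $20 = $83,260. Book value $286,280.
Year 2: 5,730 × $20 = $114,600. Book value $171,680.

$114,600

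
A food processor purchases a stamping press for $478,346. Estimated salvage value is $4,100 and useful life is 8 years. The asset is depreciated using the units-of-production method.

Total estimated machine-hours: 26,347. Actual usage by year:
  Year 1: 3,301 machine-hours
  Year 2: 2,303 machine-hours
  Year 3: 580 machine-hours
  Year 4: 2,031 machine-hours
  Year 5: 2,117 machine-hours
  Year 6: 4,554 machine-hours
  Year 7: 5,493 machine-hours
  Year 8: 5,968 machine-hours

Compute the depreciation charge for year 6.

$81,972

Depreciable base = $478,346 − $4,100 = $474,246.
Rate = $474,246 / 26,347 machine-hours = $18 per machine-hour.
Year 1: 3,301 × $18 = $59,418. Book value $418,928.
Year 2: 2,303 × $18 = $41,454. Book value $377,474.
Year 3: 580 × $18 = $10,440. Book value $367,034.
Year 4: 2,031 × $18 = $36,558. Book value $330,476.
Year 5: 2,117 × $18 = $38,106. Book value $292,370.
Year 6: 4,554 × $18 = $81,972. Book value $210,398.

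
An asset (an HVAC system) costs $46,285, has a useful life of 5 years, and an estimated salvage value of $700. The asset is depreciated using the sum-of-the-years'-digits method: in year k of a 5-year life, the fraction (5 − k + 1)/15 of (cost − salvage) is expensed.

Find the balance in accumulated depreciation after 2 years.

$27,351

Depreciable base = $46,285 − $700 = $45,585.
Sum of the years' digits = 5+4+3+2+1 = 15.
Year 1: $45,585 × 5/15 = $15,195. Book value $31,090.
Year 2: $45,585 × 4/15 = $12,156. Book value $18,934.
Accumulated through year 2 = $46,285 − $18,934 = $27,351.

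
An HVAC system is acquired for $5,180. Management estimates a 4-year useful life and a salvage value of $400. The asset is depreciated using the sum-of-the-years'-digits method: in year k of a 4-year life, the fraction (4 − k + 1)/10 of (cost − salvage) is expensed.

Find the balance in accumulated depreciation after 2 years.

$3,346

Depreciable base = $5,180 − $400 = $4,780.
Sum of the years' digits = 4+3+2+1 = 10.
Year 1: $4,780 × 4/10 = $1,912. Book value $3,268.
Year 2: $4,780 × 3/10 = $1,434. Book value $1,834.
Accumulated through year 2 = $5,180 − $1,834 = $3,346.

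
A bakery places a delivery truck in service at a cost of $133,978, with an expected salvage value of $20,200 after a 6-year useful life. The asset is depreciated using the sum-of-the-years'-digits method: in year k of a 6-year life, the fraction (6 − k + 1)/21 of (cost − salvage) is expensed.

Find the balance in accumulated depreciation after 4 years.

Depreciable base = $133,978 − $20,200 = $113,778.
Sum of the years' digits = 6+5+4+3+2+1 = 21.
Year 1: $113,778 × 6/21 = $32,508. Book value $101,470.
Year 2: $113,778 × 5/21 = $27,090. Book value $74,380.
Year 3: $113,778 × 4/21 = $21,672. Book value $52,708.
Year 4: $113,778 × 3/21 = $16,254. Book value $36,454.
Accumulated through year 4 = $133,978 − $36,454 = $97,524.

$97,524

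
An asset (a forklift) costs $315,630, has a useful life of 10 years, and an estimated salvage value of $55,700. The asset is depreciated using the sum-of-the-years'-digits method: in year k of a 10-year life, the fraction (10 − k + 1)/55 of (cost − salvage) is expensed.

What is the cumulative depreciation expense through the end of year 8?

Depreciable base = $315,630 − $55,700 = $259,930.
Sum of the years' digits = 10+9+8+7+6+5+4+3+2+1 = 55.
Year 1: $259,930 × 10/55 = $47,260. Book value $268,370.
Year 2: $259,930 × 9/55 = $42,534. Book value $225,836.
Year 3: $259,930 × 8/55 = $37,808. Book value $188,028.
Year 4: $259,930 × 7/55 = $33,082. Book value $154,946.
Year 5: $259,930 × 6/55 = $28,356. Book value $126,590.
Year 6: $259,930 × 5/55 = $23,630. Book value $102,960.
Year 7: $259,930 × 4/55 = $18,904. Book value $84,056.
Year 8: $259,930 × 3/55 = $14,178. Book value $69,878.
Accumulated through year 8 = $315,630 − $69,878 = $245,752.

$245,752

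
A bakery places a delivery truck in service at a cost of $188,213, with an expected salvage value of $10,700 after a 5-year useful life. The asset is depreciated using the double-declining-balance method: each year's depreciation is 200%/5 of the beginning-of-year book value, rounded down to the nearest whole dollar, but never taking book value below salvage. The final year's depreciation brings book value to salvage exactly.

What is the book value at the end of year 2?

$67,757

Depreciable base = $188,213 − $10,700 = $177,513.
Year 1: ⌊$188,213 × 200%/5⌋ = $75,285. Book value $112,928.
Year 2: ⌊$112,928 × 200%/5⌋ = $45,171. Book value $67,757.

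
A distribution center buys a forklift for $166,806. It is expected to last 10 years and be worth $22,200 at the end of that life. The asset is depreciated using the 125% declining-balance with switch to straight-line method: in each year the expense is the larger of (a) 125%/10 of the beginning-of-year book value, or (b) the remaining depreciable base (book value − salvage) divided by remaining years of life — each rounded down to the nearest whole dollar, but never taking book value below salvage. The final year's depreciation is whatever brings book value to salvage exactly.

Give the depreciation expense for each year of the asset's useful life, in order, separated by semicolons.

Depreciable base = $166,806 − $22,200 = $144,606.
Year 1: DB = ⌊$166,806 × 125%/10⌋ = $20,850; SL = ⌊$144,606/10⌋ = $14,460 → take DB $20,850. Book value $145,956.
Year 2: DB = ⌊$145,956 × 125%/10⌋ = $18,244; SL = ⌊$123,756/9⌋ = $13,750 → take DB $18,244. Book value $127,712.
Year 3: DB = ⌊$127,712 × 125%/10⌋ = $15,964; SL = ⌊$105,512/8⌋ = $13,189 → take DB $15,964. Book value $111,748.
Year 4: DB = ⌊$111,748 × 125%/10⌋ = $13,968; SL = ⌊$89,548/7⌋ = $12,792 → take DB $13,968. Book value $97,780.
Year 5: DB = ⌊$97,780 × 125%/10⌋ = $12,222; SL = ⌊$75,580/6⌋ = $12,596 → take SL $12,596. Book value $85,184.
Year 6: DB = ⌊$85,184 × 125%/10⌋ = $10,648; SL = ⌊$62,984/5⌋ = $12,596 → take SL $12,596. Book value $72,588.
Year 7: DB = ⌊$72,588 × 125%/10⌋ = $9,073; SL = ⌊$50,388/4⌋ = $12,597 → take SL $12,597. Book value $59,991.
Year 8: DB = ⌊$59,991 × 125%/10⌋ = $7,498; SL = ⌊$37,791/3⌋ = $12,597 → take SL $12,597. Book value $47,394.
Year 9: DB = ⌊$47,394 × 125%/10⌋ = $5,924; SL = ⌊$25,194/2⌋ = $12,597 → take SL $12,597. Book value $34,797.
Year 10 (final): $34,797 − $22,200 = $12,597. Book value $22,200.

$20,850; $18,244; $15,964; $13,968; $12,596; $12,596; $12,597; $12,597; $12,597; $12,597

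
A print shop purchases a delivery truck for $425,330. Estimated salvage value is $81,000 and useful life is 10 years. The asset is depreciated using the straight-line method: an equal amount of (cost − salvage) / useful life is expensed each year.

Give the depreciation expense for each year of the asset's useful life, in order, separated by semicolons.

Depreciable base = $425,330 − $81,000 = $344,330.
Annual expense = $344,330 / 10 = $34,433.
End of year 1: book value $390,897.
End of year 2: book value $356,464.
End of year 3: book value $322,031.
End of year 4: book value $287,598.
End of year 5: book value $253,165.
End of year 6: book value $218,732.
End of year 7: book value $184,299.
End of year 8: book value $149,866.
End of year 9: book value $115,433.
End of year 10: book value $81,000.

$34,433; $34,433; $34,433; $34,433; $34,433; $34,433; $34,433; $34,433; $34,433; $34,433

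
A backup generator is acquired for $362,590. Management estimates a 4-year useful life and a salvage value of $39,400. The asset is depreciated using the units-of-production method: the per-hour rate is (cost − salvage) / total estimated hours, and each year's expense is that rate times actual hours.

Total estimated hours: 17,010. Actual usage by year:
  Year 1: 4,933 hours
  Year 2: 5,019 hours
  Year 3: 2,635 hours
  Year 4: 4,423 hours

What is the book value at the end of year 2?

Depreciable base = $362,590 − $39,400 = $323,190.
Rate = $323,190 / 17,010 hours = $19 per hour.
Year 1: 4,933 × $19 = $93,727. Book value $268,863.
Year 2: 5,019 × $19 = $95,361. Book value $173,502.

$173,502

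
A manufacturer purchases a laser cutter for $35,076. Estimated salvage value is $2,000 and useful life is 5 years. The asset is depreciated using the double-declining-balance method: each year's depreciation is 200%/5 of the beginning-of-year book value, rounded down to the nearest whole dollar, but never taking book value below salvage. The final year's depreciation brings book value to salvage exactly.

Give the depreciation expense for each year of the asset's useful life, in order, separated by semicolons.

Depreciable base = $35,076 − $2,000 = $33,076.
Year 1: ⌊$35,076 × 200%/5⌋ = $14,030. Book value $21,046.
Year 2: ⌊$21,046 × 200%/5⌋ = $8,418. Book value $12,628.
Year 3: ⌊$12,628 × 200%/5⌋ = $5,051. Book value $7,577.
Year 4: ⌊$7,577 × 200%/5⌋ = $3,030. Book value $4,547.
Year 5 (final): $4,547 − $2,000 = $2,547. Book value $2,000.

$14,030; $8,418; $5,051; $3,030; $2,547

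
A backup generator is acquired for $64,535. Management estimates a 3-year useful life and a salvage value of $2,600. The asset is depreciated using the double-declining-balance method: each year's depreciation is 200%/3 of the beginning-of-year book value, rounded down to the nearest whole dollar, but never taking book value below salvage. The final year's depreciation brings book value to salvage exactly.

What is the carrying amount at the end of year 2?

$7,171

Depreciable base = $64,535 − $2,600 = $61,935.
Year 1: ⌊$64,535 × 200%/3⌋ = $43,023. Book value $21,512.
Year 2: ⌊$21,512 × 200%/3⌋ = $14,341. Book value $7,171.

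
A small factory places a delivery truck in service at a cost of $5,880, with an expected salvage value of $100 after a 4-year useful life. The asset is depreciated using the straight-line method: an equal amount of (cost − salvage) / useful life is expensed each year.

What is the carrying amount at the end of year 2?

$2,990

Depreciable base = $5,880 − $100 = $5,780.
Annual expense = $5,780 / 4 = $1,445.
End of year 1: book value $4,435.
End of year 2: book value $2,990.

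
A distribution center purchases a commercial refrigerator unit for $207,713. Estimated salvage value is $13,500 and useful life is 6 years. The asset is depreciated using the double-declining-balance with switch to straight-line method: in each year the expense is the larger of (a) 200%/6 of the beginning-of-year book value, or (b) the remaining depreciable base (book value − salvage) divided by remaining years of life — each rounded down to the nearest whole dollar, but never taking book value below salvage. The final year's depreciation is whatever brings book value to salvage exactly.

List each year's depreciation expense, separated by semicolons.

Depreciable base = $207,713 − $13,500 = $194,213.
Year 1: DB = ⌊$207,713 × 200%/6⌋ = $69,237; SL = ⌊$194,213/6⌋ = $32,368 → take DB $69,237. Book value $138,476.
Year 2: DB = ⌊$138,476 × 200%/6⌋ = $46,158; SL = ⌊$124,976/5⌋ = $24,995 → take DB $46,158. Book value $92,318.
Year 3: DB = ⌊$92,318 × 200%/6⌋ = $30,772; SL = ⌊$78,818/4⌋ = $19,704 → take DB $30,772. Book value $61,546.
Year 4: DB = ⌊$61,546 × 200%/6⌋ = $20,515; SL = ⌊$48,046/3⌋ = $16,015 → take DB $20,515. Book value $41,031.
Year 5: DB = ⌊$41,031 × 200%/6⌋ = $13,677; SL = ⌊$27,531/2⌋ = $13,765 → take SL $13,765. Book value $27,266.
Year 6 (final): $27,266 − $13,500 = $13,766. Book value $13,500.

$69,237; $46,158; $30,772; $20,515; $13,765; $13,766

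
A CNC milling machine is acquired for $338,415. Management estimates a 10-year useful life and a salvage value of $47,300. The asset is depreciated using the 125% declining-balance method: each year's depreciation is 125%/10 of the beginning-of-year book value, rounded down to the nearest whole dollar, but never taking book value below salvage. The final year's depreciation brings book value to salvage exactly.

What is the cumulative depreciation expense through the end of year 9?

Depreciable base = $338,415 − $47,300 = $291,115.
Year 1: ⌊$338,415 × 125%/10⌋ = $42,301. Book value $296,114.
Year 2: ⌊$296,114 × 125%/10⌋ = $37,014. Book value $259,100.
Year 3: ⌊$259,100 × 125%/10⌋ = $32,387. Book value $226,713.
Year 4: ⌊$226,713 × 125%/10⌋ = $28,339. Book value $198,374.
Year 5: ⌊$198,374 × 125%/10⌋ = $24,796. Book value $173,578.
Year 6: ⌊$173,578 × 125%/10⌋ = $21,697. Book value $151,881.
Year 7: ⌊$151,881 × 125%/10⌋ = $18,985. Book value $132,896.
Year 8: ⌊$132,896 × 125%/10⌋ = $16,612. Book value $116,284.
Year 9: ⌊$116,284 × 125%/10⌋ = $14,535. Book value $101,749.
Accumulated through year 9 = $338,415 − $101,749 = $236,666.

$236,666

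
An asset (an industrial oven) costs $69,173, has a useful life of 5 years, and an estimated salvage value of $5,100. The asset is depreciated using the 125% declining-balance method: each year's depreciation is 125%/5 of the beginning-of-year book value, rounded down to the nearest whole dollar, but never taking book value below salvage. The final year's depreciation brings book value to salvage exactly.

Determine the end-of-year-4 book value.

Depreciable base = $69,173 − $5,100 = $64,073.
Year 1: ⌊$69,173 × 125%/5⌋ = $17,293. Book value $51,880.
Year 2: ⌊$51,880 × 125%/5⌋ = $12,970. Book value $38,910.
Year 3: ⌊$38,910 × 125%/5⌋ = $9,727. Book value $29,183.
Year 4: ⌊$29,183 × 125%/5⌋ = $7,295. Book value $21,888.

$21,888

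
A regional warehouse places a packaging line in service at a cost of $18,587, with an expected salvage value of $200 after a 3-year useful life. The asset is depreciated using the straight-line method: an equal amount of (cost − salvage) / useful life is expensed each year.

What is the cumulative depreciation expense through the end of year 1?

Depreciable base = $18,587 − $200 = $18,387.
Annual expense = $18,387 / 3 = $6,129.
End of year 1: book value $12,458.
Accumulated through year 1 = $18,587 − $12,458 = $6,129.

$6,129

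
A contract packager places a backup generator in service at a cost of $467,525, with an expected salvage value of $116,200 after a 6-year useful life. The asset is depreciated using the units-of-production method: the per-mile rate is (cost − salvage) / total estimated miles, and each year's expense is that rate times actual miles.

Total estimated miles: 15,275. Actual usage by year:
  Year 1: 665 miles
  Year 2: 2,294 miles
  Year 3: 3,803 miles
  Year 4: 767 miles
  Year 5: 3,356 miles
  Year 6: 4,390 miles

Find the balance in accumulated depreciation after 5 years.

$250,355

Depreciable base = $467,525 − $116,200 = $351,325.
Rate = $351,325 / 15,275 miles = $23 per mile.
Year 1: 665 × $23 = $15,295. Book value $452,230.
Year 2: 2,294 × $23 = $52,762. Book value $399,468.
Year 3: 3,803 × $23 = $87,469. Book value $311,999.
Year 4: 767 × $23 = $17,641. Book value $294,358.
Year 5: 3,356 × $23 = $77,188. Book value $217,170.
Accumulated through year 5 = $467,525 − $217,170 = $250,355.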